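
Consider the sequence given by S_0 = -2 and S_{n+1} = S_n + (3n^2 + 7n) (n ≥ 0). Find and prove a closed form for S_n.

Claim: S_n = n^3 + 2n^2 − 3n − 2.

Base case: S_0 = -2, and 0^3 + 2·0^2 − 3·0 − 2 = -2.
Assume S_m = m^3 + 2m^2 − 3m − 2.
Then S_{m+1} = S_m + (3m^2 + 7m) = (m^3 + 2m^2 − 3m − 2) + (3m^2 + 7m) = m^3 + 5m^2 + 4m − 2,
and (m+1)^3 + 2·(m+1)^2 − 3·(m+1) − 2 = m^3 + 5m^2 + 4m − 2.
By induction, S_n = n^3 + 2n^2 − 3n − 2 for all n ≥ 0.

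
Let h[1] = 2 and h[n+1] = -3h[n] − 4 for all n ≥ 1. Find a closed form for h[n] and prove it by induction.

Claim: h[n] = -(-3)^n − 1.

Base case: h[1] = 2, and -(-3)^1 − 1 = 3 − 1 = 2.
Assume h[m] = -(-3)^m − 1 for some m ≥ 1.
Then h[m+1] = -3h[m] − 4 = -3·(-(-3)^m − 1) − 4 = 3·(-3)^m + 3 − 4 = -(-3)^{m+1} − 1.
By induction, h[n] = -(-3)^n − 1 for all n ≥ 1.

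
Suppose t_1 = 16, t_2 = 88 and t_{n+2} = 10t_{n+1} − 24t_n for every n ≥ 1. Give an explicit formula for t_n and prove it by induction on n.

Claim: t_n = 2·6^n + 4^n.

Base cases: t_1 = 16 and 2·6^1 + 4^1 = 16; t_2 = 88 and 2·6^2 + 4^2 = 88.
Assume t_i = 2·6^i + 4^i for all 1 ≤ i ≤ j, where j ≥ 2.
Then t_{j+1} = 10t_j − 24t_{j−1} = 10·(2·6^j + 4^j) − 24·(2·6^{j−1} + 4^{j−1}) = 2·(10·6 − 24)6^{j−1} + (10·4 − 24)4^{j−1} = 72·6^{j−1} + 16·4^{j−1} = 2·6^{j+1} + 4^{j+1}.
By strong induction, t_n = 2·6^n + 4^n for all n ≥ 1.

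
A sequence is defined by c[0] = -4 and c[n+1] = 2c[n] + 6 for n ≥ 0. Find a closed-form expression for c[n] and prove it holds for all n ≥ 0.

Claim: c[n] = 2^{n+1} − 6.

Base case: c[0] = -4, and 2^{0+1} − 6 = 2 − 6 = -4.
Assume c[m] = 2^{m+1} − 6 for some m ≥ 0.
Then c[m+1] = 2c[m] + 6 = 2·(2^{m+1} − 6) + 6 = 2^{m+2} − 12 + 6 = 2^{m+2} − 6.
This completes the inductive step, so c[n] = 2^{n+1} − 6 for all n ≥ 0.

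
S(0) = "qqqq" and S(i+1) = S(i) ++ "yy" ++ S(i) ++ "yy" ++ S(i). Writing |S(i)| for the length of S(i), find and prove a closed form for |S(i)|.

Claim: |S(i)| = 6·3^i − 2.

Base case: |S(0)| = 4, and 6·3^0 − 2 = 4.
Assume |S(m)| = 6·3^m − 2.
Then |S(m+1)| = 3|S(m)| + 4 = 3(6·3^m − 2) + 4 = 6·3^{m+1} − 6 + 4 = 6·3^{m+1} − 2.
This completes the inductive step, so |S(i)| = 6·3^i − 2 for all i ≥ 0.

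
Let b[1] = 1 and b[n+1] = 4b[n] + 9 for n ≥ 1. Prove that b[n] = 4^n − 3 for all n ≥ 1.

Base case: b[1] = 1, and 4^1 − 3 = 4 − 3 = 1.
Assume b[k] = 4^k − 3 for some k ≥ 1.
Then b[k+1] = 4b[k] + 9 = 4·(4^k − 3) + 9 = 4^{k+1} − 12 + 9 = 4^{k+1} − 3.
This completes the inductive step, so b[n] = 4^n − 3 for all n ≥ 1.

b[n] = 4^n − 3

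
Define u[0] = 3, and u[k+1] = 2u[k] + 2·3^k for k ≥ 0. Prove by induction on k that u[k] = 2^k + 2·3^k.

Base case: u[0] = 3, and 2^0 + 2·3^0 = 1 + 2 = 3.
Assume u[m] = 2^m + 2·3^m for some m ≥ 0.
Then u[m+1] = 2u[m] + 2·3^m = 2·(2^m + 2·3^m) + 2·3^m = 2^{m+1} + 4·3^m + 2·3^m = 2^{m+1} + 6·3^m = 2^{m+1} + 2·3^{m+1}.
So the formula holds for m+1, and by induction u[k] = 2^k + 2·3^k for all k ≥ 0.

u[k] = 2^k + 2·3^k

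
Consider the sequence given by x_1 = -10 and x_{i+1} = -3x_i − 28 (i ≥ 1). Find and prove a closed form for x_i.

Claim: x_i = (-3)^i − 7.

Base case: x_1 = -10, and (-3)^1 − 7 = -3 − 7 = -10.
Assume x_m = (-3)^m − 7 for some m ≥ 1.
Then x_{m+1} = -3x_m − 28 = -3·((-3)^m − 7) − 28 = -3·(-3)^m + 21 − 28 = (-3)^{m+1} − 7.
Hence x_i = (-3)^i − 7 for every i ≥ 1, by induction.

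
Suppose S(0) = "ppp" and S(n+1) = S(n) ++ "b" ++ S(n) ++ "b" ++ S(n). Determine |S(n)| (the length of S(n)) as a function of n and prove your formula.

Claim: |S(n)| = 4·3^n − 1.

Base case: |S(0)| = 3, and 4·3^0 − 1 = 3.
Assume |S(k)| = 4·3^k − 1.
Then |S(k+1)| = 3|S(k)| + 2 = 3(4·3^k − 1) + 2 = 4·3^{k+1} − 3 + 2 = 4·3^{k+1} − 1.
By induction, |S(n)| = 4·3^n − 1 for all n ≥ 0.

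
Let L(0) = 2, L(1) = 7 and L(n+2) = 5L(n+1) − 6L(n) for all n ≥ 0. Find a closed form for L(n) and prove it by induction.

Claim: L(n) = 3·3^n − 2^n.

Base cases: L(0) = 2 and 3·3^0 − 2^0 = 2; L(1) = 7 and 3·3^1 − 2^1 = 7.
Assume L(j) = 3·3^j − 2^j for all 0 ≤ j ≤ k, where k ≥ 1.
Then L(k+1) = 5L(k) − 6L(k−1) = 5·(3·3^k − 2^k) − 6·(3·3^{k−1} − 2^{k−1}) = 3·(5·3 − 6)3^{k−1} − (5·2 − 6)2^{k−1} = 27·3^{k−1} − 4·2^{k−1} = 3·3^{k+1} − 2^{k+1}.
This completes the inductive step, so L(n) = 3·3^n − 2^n for all n ≥ 0.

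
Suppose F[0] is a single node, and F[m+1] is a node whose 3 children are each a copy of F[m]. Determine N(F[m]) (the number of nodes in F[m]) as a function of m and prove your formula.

Claim: N(F[m]) = (3^{m+1} − 1)/2.

Base case: N(F[0]) = 1, and (3^{0+1} − 1)/2 = 1.
Assume N(F[j]) = (3^{j+1} − 1)/2.
Then N(F[j+1]) = 1 + 3N(F[j]) = 1 + 3·(3^{j+1} − 1)/2 = 1 + (3^{j+2} − 3)/2 = (2 + 3^{j+2} − 3)/2 = (3^{j+2} − 1)/2.
Hence N(F[m]) = (3^{m+1} − 1)/2 for every m ≥ 0, by induction.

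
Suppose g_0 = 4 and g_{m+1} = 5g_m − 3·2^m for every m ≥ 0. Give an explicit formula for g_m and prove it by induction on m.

Claim: g_m = 3·5^m + 2^m.

Base case: g_0 = 4, and 3·5^0 + 2^0 = 3 + 1 = 4.
Assume g_k = 3·5^k + 2^k for some k ≥ 0.
Then g_{k+1} = 5g_k − 3·2^k = 5·(3·5^k + 2^k) − 3·2^k = 3·5^{k+1} + 5·2^k − 3·2^k = 3·5^{k+1} + 2·2^k = 3·5^{k+1} + 2^{k+1}.
Hence g_m = 3·5^m + 2^m for every m ≥ 0, by induction.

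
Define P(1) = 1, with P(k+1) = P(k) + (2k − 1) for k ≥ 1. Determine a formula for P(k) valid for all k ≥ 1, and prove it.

Claim: P(k) = k^2 − 2k + 2.

Base case: P(1) = 1, and 1^2 − 2·1 + 2 = 1.
Assume P(m) = m^2 − 2m + 2.
Then P(m+1) = P(m) + (2m − 1) = (m^2 − 2m + 2) + (2m − 1) = m^2 + 1,
and (m+1)^2 − 2·(m+1) + 2 = m^2 + 1.
By induction, P(k) = k^2 − 2k + 2 for all k ≥ 1.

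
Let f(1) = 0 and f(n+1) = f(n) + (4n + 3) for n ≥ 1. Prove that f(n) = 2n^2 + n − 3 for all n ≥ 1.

Base case: f(1) = 0, and 2·1^2 + 1 − 3 = 0.
Assume f(k) = 2k^2 + k − 3.
Then f(k+1) = f(k) + (4k + 3) = (2k^2 + k − 3) + (4k + 3) = 2k^2 + 5k,
and 2·(k+1)^2 + (k+1) − 3 = 2k^2 + 5k.
By induction, f(n) = 2n^2 + n − 3 for all n ≥ 1.

f(n) = 2n^2 + n − 3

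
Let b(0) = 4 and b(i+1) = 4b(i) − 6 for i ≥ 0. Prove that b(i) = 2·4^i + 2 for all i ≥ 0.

Base case: b(0) = 4, and 2·4^0 + 2 = 2 + 2 = 4.
Assume b(r) = 2·4^r + 2 for some r ≥ 0.
Then b(r+1) = 4b(r) − 6 = 4·(2·4^r + 2) − 6 = 8·4^r + 8 − 6 = 2·4^{r+1} + 2.
By induction, b(i) = 2·4^i + 2 for all i ≥ 0.

b(i) = 2·4^i + 2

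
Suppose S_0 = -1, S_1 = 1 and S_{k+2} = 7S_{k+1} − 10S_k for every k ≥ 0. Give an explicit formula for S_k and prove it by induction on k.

Claim: S_k = 5^k − 2·2^k.

Base cases: S_0 = -1 and 5^0 − 2·2^0 = -1; S_1 = 1 and 5^1 − 2·2^1 = 1.
Assume S_j = 5^j − 2·2^j for all 0 ≤ j ≤ m, where m ≥ 1.
Then S_{m+1} = 7S_m − 10S_{m−1} = 7·(5^m − 2·2^m) − 10·(5^{m−1} − 2·2^{m−1}) = (7·5 − 10)5^{m−1} − 2·(7·2 − 10)2^{m−1} = 25·5^{m−1} − 8·2^{m−1} = 5^{m+1} − 2·2^{m+1}.
This completes the inductive step, so S_k = 5^k − 2·2^k for all k ≥ 0.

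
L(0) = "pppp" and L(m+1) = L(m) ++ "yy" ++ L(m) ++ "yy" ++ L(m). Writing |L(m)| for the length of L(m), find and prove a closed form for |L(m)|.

Claim: |L(m)| = 6·3^m − 2.

Base case: |L(0)| = 4, and 6·3^0 − 2 = 4.
Assume |L(j)| = 6·3^j − 2.
Then |L(j+1)| = 3|L(j)| + 4 = 3(6·3^j − 2) + 4 = 6·3^{j+1} − 6 + 4 = 6·3^{j+1} − 2.
So the formula holds for j+1, and by induction |L(m)| = 6·3^m − 2 for all m ≥ 0.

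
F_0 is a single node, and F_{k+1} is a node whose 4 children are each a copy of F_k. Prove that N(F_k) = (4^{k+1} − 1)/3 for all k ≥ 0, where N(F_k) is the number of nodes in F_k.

Base case: N(F_0) = 1, and (4^{0+1} − 1)/3 = 1.
Assume N(F_r) = (4^{r+1} − 1)/3.
Then N(F_{r+1}) = 1 + 4N(F_r) = 1 + 4·(4^{r+1} − 1)/3 = 1 + (4^{r+2} − 4)/3 = (3 + 4^{r+2} − 4)/3 = (4^{r+2} − 1)/3.
Hence N(F_k) = (4^{k+1} − 1)/3 for every k ≥ 0, by induction.

N(F_k) = (4^{k+1} − 1)/3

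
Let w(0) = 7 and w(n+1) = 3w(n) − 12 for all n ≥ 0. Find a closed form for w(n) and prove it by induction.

Claim: w(n) = 3^n + 6.

Base case: w(0) = 7, and 3^0 + 6 = 1 + 6 = 7.
Assume w(m) = 3^m + 6 for some m ≥ 0.
Then w(m+1) = 3w(m) − 12 = 3·(3^m + 6) − 12 = 3^{m+1} + 18 − 12 = 3^{m+1} + 6.
Hence w(n) = 3^n + 6 for every n ≥ 0, by induction.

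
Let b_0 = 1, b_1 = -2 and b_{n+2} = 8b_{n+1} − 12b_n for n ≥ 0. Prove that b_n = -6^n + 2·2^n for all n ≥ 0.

Base cases: b_0 = 1 and -6^0 + 2·2^0 = 1; b_1 = -2 and -6^1 + 2·2^1 = -2.
Assume b_i = -6^i + 2·2^i for all 0 ≤ i ≤ j, where j ≥ 1.
Then b_{j+1} = 8b_j − 12b_{j−1} = 8·(-6^j + 2·2^j) − 12·(-6^{j−1} + 2·2^{j−1}) = -(8·6 − 12)6^{j−1} + 2·(8·2 − 12)2^{j−1} = -36·6^{j−1} + 8·2^{j−1} = -6^{j+1} + 2·2^{j+1}.
So the formula holds for j+1, and by strong induction b_n = -6^n + 2·2^n for all n ≥ 0.

b_n = -6^n + 2·2^n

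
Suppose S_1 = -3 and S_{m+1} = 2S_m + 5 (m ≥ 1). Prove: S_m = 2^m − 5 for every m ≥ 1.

Base case: S_1 = -3, and 2^1 − 5 = 2 − 5 = -3.
Assume S_j = 2^j − 5 for some j ≥ 1.
Then S_{j+1} = 2S_j + 5 = 2·(2^j − 5) + 5 = 2^{j+1} − 10 + 5 = 2^{j+1} − 5.
So the formula holds for j+1, and by induction S_m = 2^m − 5 for all m ≥ 1.

S_m = 2^m − 5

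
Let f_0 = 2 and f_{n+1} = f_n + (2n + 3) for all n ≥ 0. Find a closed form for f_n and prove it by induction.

Claim: f_n = n^2 + 2n + 2.

Base case: f_0 = 2, and 0^2 + 2·0 + 2 = 2.
Assume f_j = j^2 + 2j + 2.
Then f_{j+1} = f_j + (2j + 3) = (j^2 + 2j + 2) + (2j + 3) = j^2 + 4j + 5,
and (j+1)^2 + 2·(j+1) + 2 = j^2 + 4j + 5.
This completes the inductive step, so f_n = n^2 + 2n + 2 for all n ≥ 0.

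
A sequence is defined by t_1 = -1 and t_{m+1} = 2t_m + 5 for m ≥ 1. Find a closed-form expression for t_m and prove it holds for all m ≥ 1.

Claim: t_m = 2^{m+1} − 5.

Base case: t_1 = -1, and 2^{1+1} − 5 = 4 − 5 = -1.
Assume t_j = 2^{j+1} − 5 for some j ≥ 1.
Then t_{j+1} = 2t_j + 5 = 2·(2^{j+1} − 5) + 5 = 2^{j+2} − 10 + 5 = 2^{j+2} − 5.
So the formula holds for j+1, and by induction t_m = 2^{m+1} − 5 for all m ≥ 1.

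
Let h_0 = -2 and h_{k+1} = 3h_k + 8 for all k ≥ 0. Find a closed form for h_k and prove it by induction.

Claim: h_k = 2·3^k − 4.

Base case: h_0 = -2, and 2·3^0 − 4 = 2 − 4 = -2.
Assume h_r = 2·3^r − 4 for some r ≥ 0.
Then h_{r+1} = 3h_r + 8 = 3·(2·3^r − 4) + 8 = 6·3^r − 12 + 8 = 2·3^{r+1} − 4.
So the formula holds for r+1, and by induction h_k = 2·3^k − 4 for all k ≥ 0.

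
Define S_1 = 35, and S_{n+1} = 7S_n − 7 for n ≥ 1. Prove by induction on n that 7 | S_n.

Base case: S_1 = 35 = 7·5, so 7 | S_1.
Assume 7 | S_j, so S_j = 7t for some integer t.
Then S_{j+1} = 7S_j − 7 = 7·(7t) − 7 = 7(7t − 1), so 7 | S_{j+1}.
This completes the inductive step, so 7 | S_n for all n ≥ 1.

7 | S_n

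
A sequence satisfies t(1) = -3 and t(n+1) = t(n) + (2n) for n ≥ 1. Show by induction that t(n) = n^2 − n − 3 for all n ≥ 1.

Base case: t(1) = -3, and 1^2 − 1 − 3 = -3.
Assume t(m) = m^2 − m − 3.
Then t(m+1) = t(m) + (2m) = (m^2 − m − 3) + (2m) = m^2 + m − 3,
and (m+1)^2 − (m+1) − 3 = m^2 + m − 3.
Hence t(n) = n^2 − n − 3 for every n ≥ 1, by induction.

t(n) = n^2 − n − 3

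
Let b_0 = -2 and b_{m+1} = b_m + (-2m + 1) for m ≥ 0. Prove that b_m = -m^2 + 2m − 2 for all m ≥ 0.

Base case: b_0 = -2, and -0^2 + 2·0 − 2 = -2.
Assume b_j = -j^2 + 2j − 2.
Then b_{j+1} = b_j + (-2j + 1) = (-j^2 + 2j − 2) + (-2j + 1) = -j^2 − 1,
and -(j+1)^2 + 2·(j+1) − 2 = -j^2 − 1.
By induction, b_m = -m^2 + 2m − 2 for all m ≥ 0.

b_m = -m^2 + 2m − 2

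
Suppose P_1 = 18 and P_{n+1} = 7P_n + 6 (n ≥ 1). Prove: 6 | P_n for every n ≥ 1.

Base case: P_1 = 18 = 6·3, so 6 | P_1.
Assume 6 | P_m, so P_m = 6t for some integer t.
Then P_{m+1} = 7P_m + 6 = 7·(6t) + 6 = 6(7t + 1), so 6 | P_{m+1}.
Hence 6 | P_n for every n ≥ 1, by induction.

6 | P_n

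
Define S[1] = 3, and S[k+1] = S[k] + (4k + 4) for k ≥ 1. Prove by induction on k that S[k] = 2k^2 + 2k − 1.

Base case: S[1] = 3, and 2·1^2 + 2·1 − 1 = 3.
Assume S[j] = 2j^2 + 2j − 1.
Then S[j+1] = S[j] + (4j + 4) = (2j^2 + 2j − 1) + (4j + 4) = 2j^2 + 6j + 3,
and 2·(j+1)^2 + 2·(j+1) − 1 = 2j^2 + 6j + 3.
Hence S[k] = 2k^2 + 2k − 1 for every k ≥ 1, by induction.

S[k] = 2k^2 + 2k − 1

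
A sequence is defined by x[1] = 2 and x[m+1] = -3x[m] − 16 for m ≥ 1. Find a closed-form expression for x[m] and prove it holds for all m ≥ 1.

Claim: x[m] = -2·(-3)^m − 4.

Base case: x[1] = 2, and -2·(-3)^1 − 4 = 6 − 4 = 2.
Assume x[r] = -2·(-3)^r − 4 for some r ≥ 1.
Then x[r+1] = -3x[r] − 16 = -3·(-2·(-3)^r − 4) − 16 = 6·(-3)^r + 12 − 16 = -2·(-3)^{r+1} − 4.
Hence x[m] = -2·(-3)^m − 4 for every m ≥ 1, by induction.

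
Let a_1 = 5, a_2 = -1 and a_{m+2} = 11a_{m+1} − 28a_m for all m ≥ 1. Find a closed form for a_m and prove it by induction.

Claim: a_m = 3·4^m − 7^m.

Base cases: a_1 = 5 and 3·4^1 − 7^1 = 5; a_2 = -1 and 3·4^2 − 7^2 = -1.
Assume a_j = 3·4^j − 7^j for all 1 ≤ j ≤ k, where k ≥ 2.
Then a_{k+1} = 11a_k − 28a_{k−1} = 11·(3·4^k − 7^k) − 28·(3·4^{k−1} − 7^{k−1}) = 3·(11·4 − 28)4^{k−1} − (11·7 − 28)7^{k−1} = 48·4^{k−1} − 49·7^{k−1} = 3·4^{k+1} − 7^{k+1}.
This completes the inductive step, so a_m = 3·4^m − 7^m for all m ≥ 1.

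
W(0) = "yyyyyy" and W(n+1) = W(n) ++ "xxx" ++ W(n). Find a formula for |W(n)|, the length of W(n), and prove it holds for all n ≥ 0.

Claim: |W(n)| = 9·2^n − 3.

Base case: |W(0)| = 6, and 9·2^0 − 3 = 6.
Assume |W(j)| = 9·2^j − 3.
Then |W(j+1)| = |W(j)| + 3 + |W(j)| = 2|W(j)| + 3 = 2(9·2^j − 3) + 3 = 9·2^{j+1} − 6 + 3 = 9·2^{j+1} − 3.
Hence |W(n)| = 9·2^n − 3 for every n ≥ 0, by induction.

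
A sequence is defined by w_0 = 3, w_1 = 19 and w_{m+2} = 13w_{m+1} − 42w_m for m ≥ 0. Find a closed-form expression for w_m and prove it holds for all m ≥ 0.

Claim: w_m = 7^m + 2·6^m.

Base cases: w_0 = 3 and 7^0 + 2·6^0 = 3; w_1 = 19 and 7^1 + 2·6^1 = 19.
Assume w_i = 7^i + 2·6^i for all 0 ≤ i ≤ j, where j ≥ 1.
Then w_{j+1} = 13w_j − 42w_{j−1} = 13·(7^j + 2·6^j) − 42·(7^{j−1} + 2·6^{j−1}) = (13·7 − 42)7^{j−1} + 2·(13·6 − 42)6^{j−1} = 49·7^{j−1} + 72·6^{j−1} = 7^{j+1} + 2·6^{j+1}.
This completes the inductive step, so w_m = 7^m + 2·6^m for all m ≥ 0.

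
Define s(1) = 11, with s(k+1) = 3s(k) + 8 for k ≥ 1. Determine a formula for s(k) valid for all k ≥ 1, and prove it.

Claim: s(k) = 5·3^k − 4.

Base case: s(1) = 11, and 5·3^1 − 4 = 15 − 4 = 11.
Assume s(m) = 5·3^m − 4 for some m ≥ 1.
Then s(m+1) = 3s(m) + 8 = 3·(5·3^m − 4) + 8 = 15·3^m − 12 + 8 = 5·3^{m+1} − 4.
This completes the inductive step, so s(k) = 5·3^k − 4 for all k ≥ 1.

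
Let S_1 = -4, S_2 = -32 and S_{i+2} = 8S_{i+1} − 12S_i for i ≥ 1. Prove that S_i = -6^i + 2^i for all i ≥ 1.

Base cases: S_1 = -4 and -6^1 + 2^1 = -4; S_2 = -32 and -6^2 + 2^2 = -32.
Assume S_t = -6^t + 2^t for all 1 ≤ t ≤ j, where j ≥ 2.
Then S_{j+1} = 8S_j − 12S_{j−1} = 8·(-6^j + 2^j) − 12·(-6^{j−1} + 2^{j−1}) = -(8·6 − 12)6^{j−1} + (8·2 − 12)2^{j−1} = -36·6^{j−1} + 4·2^{j−1} = -6^{j+1} + 2^{j+1}.
This completes the inductive step, so S_i = -6^i + 2^i for all i ≥ 1.

S_i = -6^i + 2^i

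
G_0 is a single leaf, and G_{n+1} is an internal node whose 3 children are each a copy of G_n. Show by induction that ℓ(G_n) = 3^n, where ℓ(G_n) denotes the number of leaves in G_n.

Base case: ℓ(G_0) = 1, and 3^0 = 1.
Assume ℓ(G_j) = 3^j.
Then ℓ(G_{j+1}) = 3·ℓ(G_j) = 3·3^j = 3^{j+1}.
This completes the inductive step, so ℓ(G_n) = 3^n for all n ≥ 0.

ℓ(G_n) = 3^n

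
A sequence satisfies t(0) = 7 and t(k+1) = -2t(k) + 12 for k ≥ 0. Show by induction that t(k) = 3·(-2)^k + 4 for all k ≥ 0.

Base case: t(0) = 7, and 3·(-2)^0 + 4 = 3 + 4 = 7.
Assume t(m) = 3·(-2)^m + 4 for some m ≥ 0.
Then t(m+1) = -2t(m) + 12 = -2·(3·(-2)^m + 4) + 12 = -6·(-2)^m − 8 + 12 = 3·(-2)^{m+1} + 4.
So the formula holds for m+1, and by induction t(k) = 3·(-2)^k + 4 for all k ≥ 0.

t(k) = 3·(-2)^k + 4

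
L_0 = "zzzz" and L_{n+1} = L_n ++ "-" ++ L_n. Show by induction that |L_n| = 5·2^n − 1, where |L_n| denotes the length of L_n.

Base case: |L_0| = 4, and 5·2^0 − 1 = 4.
Assume |L_k| = 5·2^k − 1.
Then |L_{k+1}| = |L_k| + 1 + |L_k| = 2|L_k| + 1 = 2(5·2^k − 1) + 1 = 5·2^{k+1} − 2 + 1 = 5·2^{k+1} − 1.
Hence |L_n| = 5·2^n − 1 for every n ≥ 0, by induction.

|L_n| = 5·2^n − 1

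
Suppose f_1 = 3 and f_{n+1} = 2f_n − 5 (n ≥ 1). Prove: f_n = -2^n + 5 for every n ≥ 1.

Base case: f_1 = 3, and -2^1 + 5 = -2 + 5 = 3.
Assume f_r = -2^r + 5 for some r ≥ 1.
Then f_{r+1} = 2f_r − 5 = 2·(-2^r + 5) − 5 = -2^{r+1} + 10 − 5 = -2^{r+1} + 5.
Hence f_n = -2^n + 5 for every n ≥ 1, by induction.

f_n = -2^n + 5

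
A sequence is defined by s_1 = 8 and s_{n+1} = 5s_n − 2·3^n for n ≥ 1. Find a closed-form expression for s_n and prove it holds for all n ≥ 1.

Claim: s_n = 5^n + 3^n.

Base case: s_1 = 8, and 5^1 + 3^1 = 5 + 3 = 8.
Assume s_r = 5^r + 3^r for some r ≥ 1.
Then s_{r+1} = 5s_r − 2·3^r = 5·(5^r + 3^r) − 2·3^r = 5^{r+1} + 5·3^r − 2·3^r = 5^{r+1} + 3·3^r = 5^{r+1} + 3^{r+1}.
By induction, s_n = 5^n + 3^n for all n ≥ 1.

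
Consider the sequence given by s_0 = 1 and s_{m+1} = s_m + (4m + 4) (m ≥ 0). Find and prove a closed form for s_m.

Claim: s_m = 2m^2 + 2m + 1.

Base case: s_0 = 1, and 2·0^2 + 2·0 + 1 = 1.
Assume s_j = 2j^2 + 2j + 1.
Then s_{j+1} = s_j + (4j + 4) = (2j^2 + 2j + 1) + (4j + 4) = 2j^2 + 6j + 5,
and 2·(j+1)^2 + 2·(j+1) + 1 = 2j^2 + 6j + 5.
This completes the inductive step, so s_m = 2m^2 + 2m + 1 for all m ≥ 0.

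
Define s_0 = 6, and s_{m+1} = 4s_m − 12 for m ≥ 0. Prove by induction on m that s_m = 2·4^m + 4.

Base case: s_0 = 6, and 2·4^0 + 4 = 2 + 4 = 6.
Assume s_r = 2·4^r + 4 for some r ≥ 0.
Then s_{r+1} = 4s_r − 12 = 4·(2·4^r + 4) − 12 = 8·4^r + 16 − 12 = 2·4^{r+1} + 4.
Hence s_m = 2·4^m + 4 for every m ≥ 0, by induction.

s_m = 2·4^m + 4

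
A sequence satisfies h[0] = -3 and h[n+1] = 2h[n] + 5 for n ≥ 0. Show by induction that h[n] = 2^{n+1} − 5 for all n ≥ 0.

Base case: h[0] = -3, and 2^{0+1} − 5 = 2 − 5 = -3.
Assume h[m] = 2^{m+1} − 5 for some m ≥ 0.
Then h[m+1] = 2h[m] + 5 = 2·(2^{m+1} − 5) + 5 = 2^{m+2} − 10 + 5 = 2^{m+2} − 5.
So the formula holds for m+1, and by induction h[n] = 2^{n+1} − 5 for all n ≥ 0.

h[n] = 2^{n+1} − 5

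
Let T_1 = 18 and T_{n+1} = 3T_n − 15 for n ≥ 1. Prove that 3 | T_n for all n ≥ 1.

Base case: T_1 = 18 = 3·6, so 3 | T_1.
Assume 3 | T_k, so T_k = 3t for some integer t.
Then T_{k+1} = 3T_k − 15 = 3·(3t) − 15 = 3(3t − 5), so 3 | T_{k+1}.
So the property holds for k+1, and by induction 3 | T_n for all n ≥ 1.

3 | T_n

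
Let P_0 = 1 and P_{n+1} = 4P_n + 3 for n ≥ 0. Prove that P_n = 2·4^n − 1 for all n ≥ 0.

Base case: P_0 = 1, and 2·4^0 − 1 = 2 − 1 = 1.
Assume P_m = 2·4^m − 1 for some m ≥ 0.
Then P_{m+1} = 4P_m + 3 = 4·(2·4^m − 1) + 3 = 8·4^m − 4 + 3 = 2·4^{m+1} − 1.
By induction, P_n = 2·4^n − 1 for all n ≥ 0.

P_n = 2·4^n − 1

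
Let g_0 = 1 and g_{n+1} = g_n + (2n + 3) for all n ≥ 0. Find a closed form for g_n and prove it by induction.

Claim: g_n = n^2 + 2n + 1.

Base case: g_0 = 1, and 0^2 + 2·0 + 1 = 1.
Assume g_m = m^2 + 2m + 1.
Then g_{m+1} = g_m + (2m + 3) = (m^2 + 2m + 1) + (2m + 3) = m^2 + 4m + 4,
and (m+1)^2 + 2·(m+1) + 1 = m^2 + 4m + 4.
This completes the inductive step, so g_n = n^2 + 2n + 1 for all n ≥ 0.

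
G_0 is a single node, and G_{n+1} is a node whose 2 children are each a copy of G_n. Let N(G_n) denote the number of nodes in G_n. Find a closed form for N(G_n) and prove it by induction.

Claim: N(G_n) = 2^{n+1} − 1.

Base case: N(G_0) = 1, and 2^{0+1} − 1 = 1.
Assume N(G_m) = 2^{m+1} − 1.
Then N(G_{m+1}) = 1 + 2N(G_m) = 1 + 2(2^{m+1} − 1) = 2^{m+2} − 2 + 1 = 2^{m+2} − 1.
By induction, N(G_n) = 2^{n+1} − 1 for all n ≥ 0.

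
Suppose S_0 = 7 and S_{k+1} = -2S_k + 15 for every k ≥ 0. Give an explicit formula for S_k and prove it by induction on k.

Claim: S_k = 2·(-2)^k + 5.

Base case: S_0 = 7, and 2·(-2)^0 + 5 = 2 + 5 = 7.
Assume S_j = 2·(-2)^j + 5 for some j ≥ 0.
Then S_{j+1} = -2S_j + 15 = -2·(2·(-2)^j + 5) + 15 = -4·(-2)^j − 10 + 15 = 2·(-2)^{j+1} + 5.
Hence S_k = 2·(-2)^k + 5 for every k ≥ 0, by induction.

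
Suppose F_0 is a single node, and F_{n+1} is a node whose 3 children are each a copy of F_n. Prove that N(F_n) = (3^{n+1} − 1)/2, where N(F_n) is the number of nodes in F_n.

Base case: N(F_0) = 1, and (3^{0+1} − 1)/2 = 1.
Assume N(F_r) = (3^{r+1} − 1)/2.
Then N(F_{r+1}) = 1 + 3N(F_r) = 1 + 3·(3^{r+1} − 1)/2 = 1 + (3^{r+2} − 3)/2 = (2 + 3^{r+2} − 3)/2 = (3^{r+2} − 1)/2.
This completes the inductive step, so N(F_n) = (3^{n+1} − 1)/2 for all n ≥ 0.

N(F_n) = (3^{n+1} − 1)/2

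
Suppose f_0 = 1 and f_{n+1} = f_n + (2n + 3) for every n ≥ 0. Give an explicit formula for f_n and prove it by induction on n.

Claim: f_n = n^2 + 2n + 1.

Base case: f_0 = 1, and 0^2 + 2·0 + 1 = 1.
Assume f_k = k^2 + 2k + 1.
Then f_{k+1} = f_k + (2k + 3) = (k^2 + 2k + 1) + (2k + 3) = k^2 + 4k + 4,
and (k+1)^2 + 2·(k+1) + 1 = k^2 + 4k + 4.
This completes the inductive step, so f_n = n^2 + 2n + 1 for all n ≥ 0.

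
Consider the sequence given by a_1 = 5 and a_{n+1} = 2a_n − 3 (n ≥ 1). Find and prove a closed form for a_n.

Claim: a_n = 2^n + 3.

Base case: a_1 = 5, and 2^1 + 3 = 2 + 3 = 5.
Assume a_r = 2^r + 3 for some r ≥ 1.
Then a_{r+1} = 2a_r − 3 = 2·(2^r + 3) − 3 = 2^{r+1} + 6 − 3 = 2^{r+1} + 3.
This completes the inductive step, so a_n = 2^n + 3 for all n ≥ 1.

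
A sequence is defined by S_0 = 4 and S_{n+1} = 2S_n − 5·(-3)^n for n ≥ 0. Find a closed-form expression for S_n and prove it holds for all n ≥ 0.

Claim: S_n = 3·2^n + (-3)^n.

Base case: S_0 = 4, and 3·2^0 + (-3)^0 = 3 + 1 = 4.
Assume S_r = 3·2^r + (-3)^r for some r ≥ 0.
Then S_{r+1} = 2S_r − 5·(-3)^r = 2·(3·2^r + (-3)^r) − 5·(-3)^r = 3·2^{r+1} + 2·(-3)^r − 5·(-3)^r = 3·2^{r+1} − 3·(-3)^r = 3·2^{r+1} + (-3)^{r+1}.
So the formula holds for r+1, and by induction S_n = 3·2^n + (-3)^n for all n ≥ 0.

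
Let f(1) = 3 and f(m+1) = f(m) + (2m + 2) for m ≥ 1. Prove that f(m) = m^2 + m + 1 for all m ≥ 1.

Base case: f(1) = 3, and 1^2 + 1 + 1 = 3.
Assume f(r) = r^2 + r + 1.
Then f(r+1) = f(r) + (2r + 2) = (r^2 + r + 1) + (2r + 2) = r^2 + 3r + 3,
and (r+1)^2 + (r+1) + 1 = r^2 + 3r + 3.
Hence f(m) = m^2 + m + 1 for every m ≥ 1, by induction.

f(m) = m^2 + m + 1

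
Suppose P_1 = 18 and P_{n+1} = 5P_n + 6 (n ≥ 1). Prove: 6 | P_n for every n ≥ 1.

Base case: P_1 = 18 = 6·3, so 6 | P_1.
Assume 6 | P_r, so P_r = 6t for some integer t.
Then P_{r+1} = 5P_r + 6 = 5·(6t) + 6 = 6(5t + 1), so 6 | P_{r+1}.
Hence 6 | P_n for every n ≥ 1, by induction.

6 | P_n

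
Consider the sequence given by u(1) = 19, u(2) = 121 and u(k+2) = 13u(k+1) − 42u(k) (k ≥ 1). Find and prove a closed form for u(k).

Claim: u(k) = 7^k + 2·6^k.

Base cases: u(1) = 19 and 7^1 + 2·6^1 = 19; u(2) = 121 and 7^2 + 2·6^2 = 121.
Assume u(i) = 7^i + 2·6^i for all 1 ≤ i ≤ j, where j ≥ 2.
Then u(j+1) = 13u(j) − 42u(j−1) = 13·(7^j + 2·6^j) − 42·(7^{j−1} + 2·6^{j−1}) = (13·7 − 42)7^{j−1} + 2·(13·6 − 42)6^{j−1} = 49·7^{j−1} + 72·6^{j−1} = 7^{j+1} + 2·6^{j+1}.
By strong induction, u(k) = 7^k + 2·6^k for all k ≥ 1.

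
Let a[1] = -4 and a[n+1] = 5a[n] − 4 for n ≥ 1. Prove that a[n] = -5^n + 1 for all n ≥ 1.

Base case: a[1] = -4, and -5^1 + 1 = -5 + 1 = -4.
Assume a[k] = -5^k + 1 for some k ≥ 1.
Then a[k+1] = 5a[k] − 4 = 5·(-5^k + 1) − 4 = -5^{k+1} + 5 − 4 = -5^{k+1} + 1.
This completes the inductive step, so a[n] = -5^n + 1 for all n ≥ 1.

a[n] = -5^n + 1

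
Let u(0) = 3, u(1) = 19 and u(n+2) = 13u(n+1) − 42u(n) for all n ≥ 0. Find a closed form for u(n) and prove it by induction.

Claim: u(n) = 7^n + 2·6^n.

Base cases: u(0) = 3 and 7^0 + 2·6^0 = 3; u(1) = 19 and 7^1 + 2·6^1 = 19.
Assume u(j) = 7^j + 2·6^j for all 0 ≤ j ≤ r, where r ≥ 1.
Then u(r+1) = 13u(r) − 42u(r−1) = 13·(7^r + 2·6^r) − 42·(7^{r−1} + 2·6^{r−1}) = (13·7 − 42)7^{r−1} + 2·(13·6 − 42)6^{r−1} = 49·7^{r−1} + 72·6^{r−1} = 7^{r+1} + 2·6^{r+1}.
Hence u(n) = 7^n + 2·6^n for every n ≥ 0, by strong induction.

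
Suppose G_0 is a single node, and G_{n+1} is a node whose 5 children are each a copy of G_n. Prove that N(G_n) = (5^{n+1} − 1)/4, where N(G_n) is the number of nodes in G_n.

Base case: N(G_0) = 1, and (5^{0+1} − 1)/4 = 1.
Assume N(G_m) = (5^{m+1} − 1)/4.
Then N(G_{m+1}) = 1 + 5N(G_m) = 1 + 5·(5^{m+1} − 1)/4 = 1 + (5^{m+2} − 5)/4 = (4 + 5^{m+2} − 5)/4 = (5^{m+2} − 1)/4.
So the formula holds for m+1, and by induction N(G_n) = (5^{n+1} − 1)/4 for all n ≥ 0.

N(G_n) = (5^{n+1} − 1)/4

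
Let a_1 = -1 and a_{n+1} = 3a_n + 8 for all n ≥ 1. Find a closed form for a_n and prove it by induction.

Claim: a_n = 3^n − 4.

Base case: a_1 = -1, and 3^1 − 4 = 3 − 4 = -1.
Assume a_m = 3^m − 4 for some m ≥ 1.
Then a_{m+1} = 3a_m + 8 = 3·(3^m − 4) + 8 = 3^{m+1} − 12 + 8 = 3^{m+1} − 4.
Hence a_n = 3^n − 4 for every n ≥ 1, by induction.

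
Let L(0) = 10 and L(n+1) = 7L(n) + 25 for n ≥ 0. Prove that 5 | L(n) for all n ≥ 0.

Base case: L(0) = 10 = 5·2, so 5 | L(0).
Assume 5 | L(j), so L(j) = 5t for some integer t.
Then L(j+1) = 7L(j) + 25 = 7·(5t) + 25 = 5(7t + 5), so 5 | L(j+1).
Hence 5 | L(n) for every n ≥ 0, by induction.

5 | L(n)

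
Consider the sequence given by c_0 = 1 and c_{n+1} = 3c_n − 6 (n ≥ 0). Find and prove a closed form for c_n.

Claim: c_n = -2·3^n + 3.

Base case: c_0 = 1, and -2·3^0 + 3 = -2 + 3 = 1.
Assume c_m = -2·3^m + 3 for some m ≥ 0.
Then c_{m+1} = 3c_m − 6 = 3·(-2·3^m + 3) − 6 = -6·3^m + 9 − 6 = -2·3^{m+1} + 3.
This completes the inductive step, so c_n = -2·3^n + 3 for all n ≥ 0.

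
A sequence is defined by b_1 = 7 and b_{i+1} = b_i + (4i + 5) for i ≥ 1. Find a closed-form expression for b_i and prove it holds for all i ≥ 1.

Claim: b_i = 2i^2 + 3i + 2.

Base case: b_1 = 7, and 2·1^2 + 3·1 + 2 = 7.
Assume b_m = 2m^2 + 3m + 2.
Then b_{m+1} = b_m + (4m + 5) = (2m^2 + 3m + 2) + (4m + 5) = 2m^2 + 7m + 7,
and 2·(m+1)^2 + 3·(m+1) + 2 = 2m^2 + 7m + 7.
This completes the inductive step, so b_i = 2i^2 + 3i + 2 for all i ≥ 1.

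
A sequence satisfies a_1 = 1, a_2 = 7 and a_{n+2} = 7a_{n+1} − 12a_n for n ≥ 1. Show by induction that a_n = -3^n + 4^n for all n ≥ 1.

Base cases: a_1 = 1 and -3^1 + 4^1 = 1; a_2 = 7 and -3^2 + 4^2 = 7.
Assume a_j = -3^j + 4^j for all 1 ≤ j ≤ r, where r ≥ 2.
Then a_{r+1} = 7a_r − 12a_{r−1} = 7·(-3^r + 4^r) − 12·(-3^{r−1} + 4^{r−1}) = -(7·3 − 12)3^{r−1} + (7·4 − 12)4^{r−1} = -9·3^{r−1} + 16·4^{r−1} = -3^{r+1} + 4^{r+1}.
Hence a_n = -3^n + 4^n for every n ≥ 1, by strong induction.

a_n = -3^n + 4^n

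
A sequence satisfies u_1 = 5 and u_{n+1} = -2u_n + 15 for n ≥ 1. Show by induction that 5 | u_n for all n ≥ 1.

Base case: u_1 = 5 = 5·1, so 5 | u_1.
Assume 5 | u_j, so u_j = 5t for some integer t.
Then u_{j+1} = -2u_j + 15 = -2·(5t) + 15 = 5(-2t + 3), so 5 | u_{j+1}.
By induction, 5 | u_n for all n ≥ 1.

5 | u_n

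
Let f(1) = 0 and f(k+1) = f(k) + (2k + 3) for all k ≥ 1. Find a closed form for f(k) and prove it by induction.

Claim: f(k) = k^2 + 2k − 3.

Base case: f(1) = 0, and 1^2 + 2·1 − 3 = 0.
Assume f(r) = r^2 + 2r − 3.
Then f(r+1) = f(r) + (2r + 3) = (r^2 + 2r − 3) + (2r + 3) = r^2 + 4r,
and (r+1)^2 + 2·(r+1) − 3 = r^2 + 4r.
Hence f(k) = k^2 + 2k − 3 for every k ≥ 1, by induction.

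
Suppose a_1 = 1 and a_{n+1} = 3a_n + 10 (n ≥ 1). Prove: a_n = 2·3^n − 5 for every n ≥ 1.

Base case: a_1 = 1, and 2·3^1 − 5 = 6 − 5 = 1.
Assume a_m = 2·3^m − 5 for some m ≥ 1.
Then a_{m+1} = 3a_m + 10 = 3·(2·3^m − 5) + 10 = 6·3^m − 15 + 10 = 2·3^{m+1} − 5.
By induction, a_n = 2·3^n − 5 for all n ≥ 1.

a_n = 2·3^n − 5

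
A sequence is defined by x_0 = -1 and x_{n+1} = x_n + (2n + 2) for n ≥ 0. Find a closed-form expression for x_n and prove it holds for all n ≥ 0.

Claim: x_n = n^2 + n − 1.

Base case: x_0 = -1, and 0^2 + 0 − 1 = -1.
Assume x_k = k^2 + k − 1.
Then x_{k+1} = x_k + (2k + 2) = (k^2 + k − 1) + (2k + 2) = k^2 + 3k + 1,
and (k+1)^2 + (k+1) − 1 = k^2 + 3k + 1.
This completes the inductive step, so x_n = n^2 + n − 1 for all n ≥ 0.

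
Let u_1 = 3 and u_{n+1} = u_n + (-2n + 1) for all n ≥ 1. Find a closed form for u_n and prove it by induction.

Claim: u_n = -n^2 + 2n + 2.

Base case: u_1 = 3, and -1^2 + 2·1 + 2 = 3.
Assume u_m = -m^2 + 2m + 2.
Then u_{m+1} = u_m + (-2m + 1) = (-m^2 + 2m + 2) + (-2m + 1) = -m^2 + 3,
and -(m+1)^2 + 2·(m+1) + 2 = -m^2 + 3.
Hence u_n = -n^2 + 2n + 2 for every n ≥ 1, by induction.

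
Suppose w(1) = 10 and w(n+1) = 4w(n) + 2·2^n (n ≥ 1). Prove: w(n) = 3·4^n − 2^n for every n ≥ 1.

Base case: w(1) = 10, and 3·4^1 − 2^1 = 12 − 2 = 10.
Assume w(j) = 3·4^j − 2^j for some j ≥ 1.
Then w(j+1) = 4w(j) + 2·2^j = 4·(3·4^j − 2^j) + 2·2^j = 3·4^{j+1} − 4·2^j + 2·2^j = 3·4^{j+1} − 2·2^j = 3·4^{j+1} − 2^{j+1}.
By induction, w(n) = 3·4^n − 2^n for all n ≥ 1.

w(n) = 3·4^n − 2^n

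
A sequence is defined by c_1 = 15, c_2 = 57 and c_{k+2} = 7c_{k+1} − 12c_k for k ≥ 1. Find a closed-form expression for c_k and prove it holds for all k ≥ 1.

Claim: c_k = 3·4^k + 3^k.

Base cases: c_1 = 15 and 3·4^1 + 3^1 = 15; c_2 = 57 and 3·4^2 + 3^2 = 57.
Assume c_i = 3·4^i + 3^i for all 1 ≤ i ≤ j, where j ≥ 2.
Then c_{j+1} = 7c_j − 12c_{j−1} = 7·(3·4^j + 3^j) − 12·(3·4^{j−1} + 3^{j−1}) = 3·(7·4 − 12)4^{j−1} + (7·3 − 12)3^{j−1} = 48·4^{j−1} + 9·3^{j−1} = 3·4^{j+1} + 3^{j+1}.
By strong induction, c_k = 3·4^k + 3^k for all k ≥ 1.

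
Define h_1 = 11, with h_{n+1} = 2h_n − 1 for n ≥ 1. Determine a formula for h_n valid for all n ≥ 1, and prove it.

Claim: h_n = 5·2^n + 1.

Base case: h_1 = 11, and 5·2^1 + 1 = 10 + 1 = 11.
Assume h_j = 5·2^j + 1 for some j ≥ 1.
Then h_{j+1} = 2h_j − 1 = 2·(5·2^j + 1) − 1 = 10·2^j + 2 − 1 = 5·2^{j+1} + 1.
Hence h_n = 5·2^n + 1 for every n ≥ 1, by induction.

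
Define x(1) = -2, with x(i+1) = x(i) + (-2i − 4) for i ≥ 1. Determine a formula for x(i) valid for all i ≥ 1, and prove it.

Claim: x(i) = -i^2 − 3i + 2.

Base case: x(1) = -2, and -1^2 − 3·1 + 2 = -2.
Assume x(r) = -r^2 − 3r + 2.
Then x(r+1) = x(r) + (-2r − 4) = (-r^2 − 3r + 2) + (-2r − 4) = -r^2 − 5r − 2,
and -(r+1)^2 − 3·(r+1) + 2 = -r^2 − 5r − 2.
Hence x(i) = -i^2 − 3i + 2 for every i ≥ 1, by induction.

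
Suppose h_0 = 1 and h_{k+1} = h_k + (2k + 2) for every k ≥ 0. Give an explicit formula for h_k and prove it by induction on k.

Claim: h_k = k^2 + k + 1.

Base case: h_0 = 1, and 0^2 + 0 + 1 = 1.
Assume h_m = m^2 + m + 1.
Then h_{m+1} = h_m + (2m + 2) = (m^2 + m + 1) + (2m + 2) = m^2 + 3m + 3,
and (m+1)^2 + (m+1) + 1 = m^2 + 3m + 3.
Hence h_k = k^2 + k + 1 for every k ≥ 0, by induction.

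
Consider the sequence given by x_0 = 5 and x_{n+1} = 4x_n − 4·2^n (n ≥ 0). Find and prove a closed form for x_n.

Claim: x_n = 3·4^n + 2·2^n.

Base case: x_0 = 5, and 3·4^0 + 2·2^0 = 3 + 2 = 5.
Assume x_j = 3·4^j + 2·2^j for some j ≥ 0.
Then x_{j+1} = 4x_j − 4·2^j = 4·(3·4^j + 2·2^j) − 4·2^j = 3·4^{j+1} + 8·2^j − 4·2^j = 3·4^{j+1} + 4·2^j = 3·4^{j+1} + 2·2^{j+1}.
This completes the inductive step, so x_n = 3·4^n + 2·2^n for all n ≥ 0.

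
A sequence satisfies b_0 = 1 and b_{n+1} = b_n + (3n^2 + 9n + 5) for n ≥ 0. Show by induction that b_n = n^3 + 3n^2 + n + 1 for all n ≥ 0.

Base case: b_0 = 1, and 0^3 + 3·0^2 + 0 + 1 = 1.
Assume b_k = k^3 + 3k^2 + k + 1.
Then b_{k+1} = b_k + (3k^2 + 9k + 5) = (k^3 + 3k^2 + k + 1) + (3k^2 + 9k + 5) = k^3 + 6k^2 + 10k + 6,
and (k+1)^3 + 3·(k+1)^2 + (k+1) + 1 = k^3 + 6k^2 + 10k + 6.
Hence b_n = n^3 + 3n^2 + n + 1 for every n ≥ 0, by induction.

b_n = n^3 + 3n^2 + n + 1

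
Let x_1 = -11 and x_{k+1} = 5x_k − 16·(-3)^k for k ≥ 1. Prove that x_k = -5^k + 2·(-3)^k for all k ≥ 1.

Base case: x_1 = -11, and -5^1 + 2·(-3)^1 = -5 − 6 = -11.
Assume x_r = -5^r + 2·(-3)^r for some r ≥ 1.
Then x_{r+1} = 5x_r − 16·(-3)^r = 5·(-5^r + 2·(-3)^r) − 16·(-3)^r = -5^{r+1} + 10·(-3)^r − 16·(-3)^r = -5^{r+1} − 6·(-3)^r = -5^{r+1} + 2·(-3)^{r+1}.
By induction, x_k = -5^k + 2·(-3)^k for all k ≥ 1.

x_k = -5^k + 2·(-3)^k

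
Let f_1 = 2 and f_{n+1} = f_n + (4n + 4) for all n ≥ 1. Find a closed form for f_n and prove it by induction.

Claim: f_n = 2n^2 + 2n − 2.

Base case: f_1 = 2, and 2·1^2 + 2·1 − 2 = 2.
Assume f_k = 2k^2 + 2k − 2.
Then f_{k+1} = f_k + (4k + 4) = (2k^2 + 2k − 2) + (4k + 4) = 2k^2 + 6k + 2,
and 2·(k+1)^2 + 2·(k+1) − 2 = 2k^2 + 6k + 2.
Hence f_n = 2n^2 + 2n − 2 for every n ≥ 1, by induction.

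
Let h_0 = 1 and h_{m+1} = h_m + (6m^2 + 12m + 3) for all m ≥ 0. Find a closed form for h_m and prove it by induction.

Claim: h_m = 2m^3 + 3m^2 − 2m + 1.

Base case: h_0 = 1, and 2·0^3 + 3·0^2 − 2·0 + 1 = 1.
Assume h_k = 2k^3 + 3k^2 − 2k + 1.
Then h_{k+1} = h_k + (6k^2 + 12k + 3) = (2k^3 + 3k^2 − 2k + 1) + (6k^2 + 12k + 3) = 2k^3 + 9k^2 + 10k + 4,
and 2·(k+1)^3 + 3·(k+1)^2 − 2·(k+1) + 1 = 2k^3 + 9k^2 + 10k + 4.
This completes the inductive step, so h_m = 2m^3 + 3m^2 − 2m + 1 for all m ≥ 0.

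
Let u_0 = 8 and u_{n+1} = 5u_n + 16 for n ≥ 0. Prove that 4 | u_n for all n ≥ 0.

Base case: u_0 = 8 = 4·2, so 4 | u_0.
Assume 4 | u_m, so u_m = 4t for some integer t.
Then u_{m+1} = 5u_m + 16 = 5·(4t) + 16 = 4(5t + 4), so 4 | u_{m+1}.
By induction, 4 | u_n for all n ≥ 0.

4 | u_n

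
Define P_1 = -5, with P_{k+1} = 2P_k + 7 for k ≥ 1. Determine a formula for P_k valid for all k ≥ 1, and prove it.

Claim: P_k = 2^k − 7.

Base case: P_1 = -5, and 2^1 − 7 = 2 − 7 = -5.
Assume P_m = 2^m − 7 for some m ≥ 1.
Then P_{m+1} = 2P_m + 7 = 2·(2^m − 7) + 7 = 2^{m+1} − 14 + 7 = 2^{m+1} − 7.
By induction, P_k = 2^k − 7 for all k ≥ 1.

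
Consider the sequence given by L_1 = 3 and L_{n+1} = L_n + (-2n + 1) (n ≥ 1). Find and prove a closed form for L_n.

Claim: L_n = -n^2 + 2n + 2.

Base case: L_1 = 3, and -1^2 + 2·1 + 2 = 3.
Assume L_r = -r^2 + 2r + 2.
Then L_{r+1} = L_r + (-2r + 1) = (-r^2 + 2r + 2) + (-2r + 1) = -r^2 + 3,
and -(r+1)^2 + 2·(r+1) + 2 = -r^2 + 3.
This completes the inductive step, so L_n = -n^2 + 2n + 2 for all n ≥ 1.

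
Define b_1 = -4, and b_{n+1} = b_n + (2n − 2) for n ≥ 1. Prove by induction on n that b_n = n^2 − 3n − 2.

Base case: b_1 = -4, and 1^2 − 3·1 − 2 = -4.
Assume b_m = m^2 − 3m − 2.
Then b_{m+1} = b_m + (2m − 2) = (m^2 − 3m − 2) + (2m − 2) = m^2 − m − 4,
and (m+1)^2 − 3·(m+1) − 2 = m^2 − m − 4.
This completes the inductive step, so b_n = n^2 − 3n − 2 for all n ≥ 1.

b_n = n^2 − 3n − 2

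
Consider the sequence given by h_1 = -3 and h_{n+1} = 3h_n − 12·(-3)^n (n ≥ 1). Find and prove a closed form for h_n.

Claim: h_n = 3^n + 2·(-3)^n.

Base case: h_1 = -3, and 3^1 + 2·(-3)^1 = 3 − 6 = -3.
Assume h_r = 3^r + 2·(-3)^r for some r ≥ 1.
Then h_{r+1} = 3h_r − 12·(-3)^r = 3·(3^r + 2·(-3)^r) − 12·(-3)^r = 3^{r+1} + 6·(-3)^r − 12·(-3)^r = 3^{r+1} − 6·(-3)^r = 3^{r+1} + 2·(-3)^{r+1}.
By induction, h_n = 3^n + 2·(-3)^n for all n ≥ 1.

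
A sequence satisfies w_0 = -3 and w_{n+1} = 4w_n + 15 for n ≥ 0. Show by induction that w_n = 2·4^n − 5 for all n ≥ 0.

Base case: w_0 = -3, and 2·4^0 − 5 = 2 − 5 = -3.
Assume w_m = 2·4^m − 5 for some m ≥ 0.
Then w_{m+1} = 4w_m + 15 = 4·(2·4^m − 5) + 15 = 8·4^m − 20 + 15 = 2·4^{m+1} − 5.
This completes the inductive step, so w_n = 2·4^n − 5 for all n ≥ 0.

w_n = 2·4^n − 5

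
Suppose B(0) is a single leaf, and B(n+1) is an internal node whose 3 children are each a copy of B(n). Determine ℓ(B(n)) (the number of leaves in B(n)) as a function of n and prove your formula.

Claim: ℓ(B(n)) = 3^n.

Base case: ℓ(B(0)) = 1, and 3^0 = 1.
Assume ℓ(B(r)) = 3^r.
Then ℓ(B(r+1)) = 3·ℓ(B(r)) = 3·3^r = 3^{r+1}.
Hence ℓ(B(n)) = 3^n for every n ≥ 0, by induction.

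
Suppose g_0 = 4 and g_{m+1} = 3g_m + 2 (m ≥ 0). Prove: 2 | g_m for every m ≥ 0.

Base case: g_0 = 4 = 2·2, so 2 | g_0.
Assume 2 | g_j, so g_j = 2t for some integer t.
Then g_{j+1} = 3g_j + 2 = 3·(2t) + 2 = 2(3t + 1), so 2 | g_{j+1}.
Hence 2 | g_m for every m ≥ 0, by induction.

2 | g_m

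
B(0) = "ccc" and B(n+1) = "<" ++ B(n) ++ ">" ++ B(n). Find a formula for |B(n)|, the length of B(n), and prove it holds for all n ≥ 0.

Claim: |B(n)| = 5·2^n − 2.

Base case: |B(0)| = 3, and 5·2^0 − 2 = 3.
Assume |B(k)| = 5·2^k − 2.
Then |B(k+1)| = 1 + |B(k)| + 1 + |B(k)| = 2|B(k)| + 2 = 2(5·2^k − 2) + 2 = 5·2^{k+1} − 4 + 2 = 5·2^{k+1} − 2.
This completes the inductive step, so |B(n)| = 5·2^n − 2 for all n ≥ 0.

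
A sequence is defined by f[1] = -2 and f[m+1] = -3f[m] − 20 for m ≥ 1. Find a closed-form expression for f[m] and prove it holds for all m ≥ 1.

Claim: f[m] = -(-3)^m − 5.

Base case: f[1] = -2, and -(-3)^1 − 5 = 3 − 5 = -2.
Assume f[r] = -(-3)^r − 5 for some r ≥ 1.
Then f[r+1] = -3f[r] − 20 = -3·(-(-3)^r − 5) − 20 = 3·(-3)^r + 15 − 20 = -(-3)^{r+1} − 5.
By induction, f[m] = -(-3)^m − 5 for all m ≥ 1.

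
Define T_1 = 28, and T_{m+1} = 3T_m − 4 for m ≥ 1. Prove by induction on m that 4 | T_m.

Base case: T_1 = 28 = 4·7, so 4 | T_1.
Assume 4 | T_j, so T_j = 4t for some integer t.
Then T_{j+1} = 3T_j − 4 = 3·(4t) − 4 = 4(3t − 1), so 4 | T_{j+1}.
So the property holds for j+1, and by induction 4 | T_m for all m ≥ 1.

4 | T_m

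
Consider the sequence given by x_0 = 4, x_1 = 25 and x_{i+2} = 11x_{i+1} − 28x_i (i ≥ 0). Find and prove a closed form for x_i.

Claim: x_i = 3·7^i + 4^i.

Base cases: x_0 = 4 and 3·7^0 + 4^0 = 4; x_1 = 25 and 3·7^1 + 4^1 = 25.
Assume x_j = 3·7^j + 4^j for all 0 ≤ j ≤ r, where r ≥ 1.
Then x_{r+1} = 11x_r − 28x_{r−1} = 11·(3·7^r + 4^r) − 28·(3·7^{r−1} + 4^{r−1}) = 3·(11·7 − 28)7^{r−1} + (11·4 − 28)4^{r−1} = 147·7^{r−1} + 16·4^{r−1} = 3·7^{r+1} + 4^{r+1}.
By strong induction, x_i = 3·7^i + 4^i for all i ≥ 0.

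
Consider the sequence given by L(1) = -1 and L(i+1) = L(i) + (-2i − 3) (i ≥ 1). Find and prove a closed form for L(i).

Claim: L(i) = -i^2 − 2i + 2.

Base case: L(1) = -1, and -1^2 − 2·1 + 2 = -1.
Assume L(k) = -k^2 − 2k + 2.
Then L(k+1) = L(k) + (-2k − 3) = (-k^2 − 2k + 2) + (-2k − 3) = -k^2 − 4k − 1,
and -(k+1)^2 − 2·(k+1) + 2 = -k^2 − 4k − 1.
By induction, L(i) = -i^2 − 2i + 2 for all i ≥ 1.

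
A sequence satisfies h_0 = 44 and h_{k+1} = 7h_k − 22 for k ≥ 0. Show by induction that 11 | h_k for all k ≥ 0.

Base case: h_0 = 44 = 11·4, so 11 | h_0.
Assume 11 | h_m, so h_m = 11t for some integer t.
Then h_{m+1} = 7h_m − 22 = 7·(11t) − 22 = 11(7t − 2), so 11 | h_{m+1}.
So the property holds for m+1, and by induction 11 | h_k for all k ≥ 0.

11 | h_k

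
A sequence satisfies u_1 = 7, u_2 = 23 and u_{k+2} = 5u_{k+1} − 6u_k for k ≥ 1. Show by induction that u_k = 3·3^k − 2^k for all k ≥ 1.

Base cases: u_1 = 7 and 3·3^1 − 2^1 = 7; u_2 = 23 and 3·3^2 − 2^2 = 23.
Assume u_j = 3·3^j − 2^j for all 1 ≤ j ≤ r, where r ≥ 2.
Then u_{r+1} = 5u_r − 6u_{r−1} = 5·(3·3^r − 2^r) − 6·(3·3^{r−1} − 2^{r−1}) = 3·(5·3 − 6)3^{r−1} − (5·2 − 6)2^{r−1} = 27·3^{r−1} − 4·2^{r−1} = 3·3^{r+1} − 2^{r+1}.
So the formula holds for r+1, and by strong induction u_k = 3·3^k − 2^k for all k ≥ 1.

u_k = 3·3^k − 2^k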